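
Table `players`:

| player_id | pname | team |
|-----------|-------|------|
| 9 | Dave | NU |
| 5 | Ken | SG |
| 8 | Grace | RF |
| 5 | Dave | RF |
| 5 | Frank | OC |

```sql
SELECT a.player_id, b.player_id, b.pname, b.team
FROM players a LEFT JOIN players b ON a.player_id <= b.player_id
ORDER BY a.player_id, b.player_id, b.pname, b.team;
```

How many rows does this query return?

LEFT JOIN keeps every row from `players a`; unmatched rows get NULL for `players b`'s columns.
Matching on a.player_id <= b.player_id.
Matched pairs: 18; unmatched a rows kept: 0.
Total: 18 rows.

18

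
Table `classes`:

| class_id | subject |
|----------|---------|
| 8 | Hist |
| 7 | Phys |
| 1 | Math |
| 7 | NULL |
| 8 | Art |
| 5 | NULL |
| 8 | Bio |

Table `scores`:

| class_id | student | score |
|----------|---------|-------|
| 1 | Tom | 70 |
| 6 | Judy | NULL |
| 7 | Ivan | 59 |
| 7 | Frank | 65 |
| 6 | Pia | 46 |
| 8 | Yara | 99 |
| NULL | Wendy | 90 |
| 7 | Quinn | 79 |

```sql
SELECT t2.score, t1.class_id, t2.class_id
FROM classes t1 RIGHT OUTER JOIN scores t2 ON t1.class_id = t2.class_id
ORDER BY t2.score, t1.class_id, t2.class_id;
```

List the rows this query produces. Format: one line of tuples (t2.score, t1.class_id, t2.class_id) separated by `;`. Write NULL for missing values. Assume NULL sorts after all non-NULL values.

(46, NULL, 6); (59, 7, 7); (59, 7, 7); (65, 7, 7); (65, 7, 7); (70, 1, 1); (79, 7, 7); (79, 7, 7); (90, NULL, NULL); (99, 8, 8); (99, 8, 8); (99, 8, 8); (NULL, NULL, 6)

RIGHT JOIN keeps every row from `scores`; unmatched rows get NULL for `classes`'s columns.
Matching on t1.class_id = t2.class_id. A NULL in a compared column never satisfies the condition.
- t1[0] class_id=8 → 1 match(es) in t2 → 1 row(s).
- t1[1] class_id=7 → 3 match(es) in t2 → 3 row(s).
- t1[2] class_id=1 → 1 match(es) in t2 → 1 row(s).
- t1[3] class_id=7 → 3 match(es) in t2 → 3 row(s).
- t1[4] class_id=8 → 1 match(es) in t2 → 1 row(s).
- t1[5] class_id=5 → no match.
- t1[6] class_id=8 → 1 match(es) in t2 → 1 row(s).
- 3 t2 row(s) had no t1 match → kept, t1 columns NULL.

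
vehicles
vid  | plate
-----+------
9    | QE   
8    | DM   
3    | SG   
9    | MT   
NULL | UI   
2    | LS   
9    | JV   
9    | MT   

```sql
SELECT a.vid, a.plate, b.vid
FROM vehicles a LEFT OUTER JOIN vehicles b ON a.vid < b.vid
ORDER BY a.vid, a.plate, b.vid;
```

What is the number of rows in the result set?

20

LEFT JOIN keeps every row from `vehicles a`; unmatched rows get NULL for `vehicles b`'s columns.
Matching on a.vid < b.vid. A NULL in a compared column never satisfies the condition.
Matched pairs: 15; unmatched a rows kept: 5.
Total: 15 matched + 5 padded = 20 rows.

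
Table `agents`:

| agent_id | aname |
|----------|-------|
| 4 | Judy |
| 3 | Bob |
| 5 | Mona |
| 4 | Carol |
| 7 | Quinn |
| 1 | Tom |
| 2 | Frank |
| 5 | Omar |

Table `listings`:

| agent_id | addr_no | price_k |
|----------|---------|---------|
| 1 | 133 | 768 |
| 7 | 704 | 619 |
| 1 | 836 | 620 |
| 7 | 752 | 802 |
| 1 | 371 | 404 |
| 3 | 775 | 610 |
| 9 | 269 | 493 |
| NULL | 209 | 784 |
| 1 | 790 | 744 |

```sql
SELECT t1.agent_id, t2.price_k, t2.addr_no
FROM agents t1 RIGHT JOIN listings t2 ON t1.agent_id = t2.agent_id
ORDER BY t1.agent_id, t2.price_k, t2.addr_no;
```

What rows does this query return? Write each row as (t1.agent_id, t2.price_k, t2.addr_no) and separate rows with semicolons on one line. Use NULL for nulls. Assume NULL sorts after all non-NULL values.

(1, 404, 371); (1, 620, 836); (1, 744, 790); (1, 768, 133); (3, 610, 775); (7, 619, 704); (7, 802, 752); (NULL, 493, 269); (NULL, 784, 209)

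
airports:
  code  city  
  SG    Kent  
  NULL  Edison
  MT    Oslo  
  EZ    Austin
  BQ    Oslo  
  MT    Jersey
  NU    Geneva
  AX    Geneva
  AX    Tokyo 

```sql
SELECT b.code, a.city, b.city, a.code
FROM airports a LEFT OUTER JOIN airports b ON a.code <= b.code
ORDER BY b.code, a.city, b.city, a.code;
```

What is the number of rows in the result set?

LEFT JOIN keeps every row from `airports a`; unmatched rows get NULL for `airports b`'s columns.
Matching on a.code <= b.code. A NULL in a compared column never satisfies the condition.
- a (code=SG) pairs with 1 row(s) of b.
- a (code=NULL) has no partner → padded with NULL.
- a (code=MT) pairs with 4 row(s) of b.
- a (code=EZ) pairs with 5 row(s) of b.
- a (code=BQ) pairs with 6 row(s) of b.
- a (code=MT) pairs with 4 row(s) of b.
- a (code=NU) pairs with 2 row(s) of b.
- a (code=AX) pairs with 8 row(s) of b.
- a (code=AX) pairs with 8 row(s) of b.
Total: 38 matched + 1 padded = 39 rows.

39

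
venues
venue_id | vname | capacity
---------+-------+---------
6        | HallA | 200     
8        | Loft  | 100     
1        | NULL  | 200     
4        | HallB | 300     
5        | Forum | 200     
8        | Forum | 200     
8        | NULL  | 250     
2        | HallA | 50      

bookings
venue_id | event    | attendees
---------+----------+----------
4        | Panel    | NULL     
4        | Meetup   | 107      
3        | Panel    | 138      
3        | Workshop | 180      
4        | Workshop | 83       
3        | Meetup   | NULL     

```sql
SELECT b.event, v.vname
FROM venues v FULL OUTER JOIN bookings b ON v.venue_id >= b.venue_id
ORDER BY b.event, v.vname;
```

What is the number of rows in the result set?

FULL OUTER JOIN keeps every row from both sides; unmatched rows get NULL for the other side's columns.
Matching on v.venue_id >= b.venue_id.
- v[0] venue_id=6 → 6 match(es) in b → 6 row(s).
- v[1] venue_id=8 → 6 match(es) in b → 6 row(s).
- v[2] venue_id=1 → no match; kept with NULLs on the b side.
- v[3] venue_id=4 → 6 match(es) in b → 6 row(s).
- v[4] venue_id=5 → 6 match(es) in b → 6 row(s).
- v[5] venue_id=8 → 6 match(es) in b → 6 row(s).
- v[6] venue_id=8 → 6 match(es) in b → 6 row(s).
- v[7] venue_id=2 → no match; kept with NULLs on the b side.
Total: 36 matched + 2 padded = 38 rows.

38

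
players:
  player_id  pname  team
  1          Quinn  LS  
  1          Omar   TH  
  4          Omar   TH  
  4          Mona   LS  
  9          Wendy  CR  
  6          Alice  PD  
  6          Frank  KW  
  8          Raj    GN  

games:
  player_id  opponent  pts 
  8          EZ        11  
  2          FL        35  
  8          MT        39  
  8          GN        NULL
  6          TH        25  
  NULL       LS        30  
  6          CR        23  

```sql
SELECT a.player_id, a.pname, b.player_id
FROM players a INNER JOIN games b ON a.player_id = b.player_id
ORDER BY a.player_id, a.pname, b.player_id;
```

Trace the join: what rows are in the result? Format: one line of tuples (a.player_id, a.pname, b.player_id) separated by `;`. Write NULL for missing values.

(6, Alice, 6); (6, Alice, 6); (6, Frank, 6); (6, Frank, 6); (8, Raj, 8); (8, Raj, 8); (8, Raj, 8)

INNER JOIN keeps only pairs where the ON condition holds.
Matching on a.player_id = b.player_id. A NULL in a compared column never satisfies the condition.
- a (player_id=1) has no partner → excluded.
- a (player_id=1) has no partner → excluded.
- a (player_id=4) has no partner → excluded.
- a (player_id=4) has no partner → excluded.
- a (player_id=9) has no partner → excluded.
- a (player_id=6) pairs with 2 row(s) of b.
- a (player_id=6) pairs with 2 row(s) of b.
- a (player_id=8) pairs with 3 row(s) of b.
After projecting and ordering:
a.player_id | a.pname | b.player_id
6 | Alice | 6
6 | Alice | 6
6 | Frank | 6
6 | Frank | 6
8 | Raj | 8
8 | Raj | 8
8 | Raj | 8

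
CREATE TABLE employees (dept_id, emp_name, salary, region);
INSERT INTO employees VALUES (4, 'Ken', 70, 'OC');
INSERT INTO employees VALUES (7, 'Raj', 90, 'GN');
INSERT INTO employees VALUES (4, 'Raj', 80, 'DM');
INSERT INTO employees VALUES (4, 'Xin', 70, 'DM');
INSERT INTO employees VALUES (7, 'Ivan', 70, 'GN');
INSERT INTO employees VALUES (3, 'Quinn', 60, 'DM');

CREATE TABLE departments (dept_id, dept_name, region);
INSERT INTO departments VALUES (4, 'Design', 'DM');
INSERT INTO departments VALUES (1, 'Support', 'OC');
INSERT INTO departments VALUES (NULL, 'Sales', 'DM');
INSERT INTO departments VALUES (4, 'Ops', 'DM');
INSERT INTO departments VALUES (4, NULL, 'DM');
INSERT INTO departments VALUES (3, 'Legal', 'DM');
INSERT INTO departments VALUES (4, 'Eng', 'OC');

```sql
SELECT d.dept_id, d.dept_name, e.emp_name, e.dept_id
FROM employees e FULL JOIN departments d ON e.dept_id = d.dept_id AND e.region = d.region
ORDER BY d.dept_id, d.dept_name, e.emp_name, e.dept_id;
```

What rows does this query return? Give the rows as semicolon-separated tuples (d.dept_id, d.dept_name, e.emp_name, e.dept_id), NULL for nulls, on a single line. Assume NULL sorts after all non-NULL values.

FULL OUTER JOIN keeps every row from both sides; unmatched rows get NULL for the other side's columns.
Matching on e.dept_id = d.dept_id AND e.region = d.region. A NULL in a compared column never satisfies the condition.
- e row (dept_id=4, region=OC): matches 1 d row(s) → 1 output row(s).
- e row (dept_id=7, region=GN): no match → kept, d columns NULL.
- e row (dept_id=4, region=DM): matches 3 d row(s) → 3 output row(s).
- e row (dept_id=4, region=DM): matches 3 d row(s) → 3 output row(s).
- e row (dept_id=7, region=GN): no match → kept, d columns NULL.
- e row (dept_id=3, region=DM): matches 1 d row(s) → 1 output row(s).
- 2 d row(s) had no e match → kept, e columns NULL.

(1, Support, NULL, NULL); (3, Legal, Quinn, 3); (4, Design, Raj, 4); (4, Design, Xin, 4); (4, Eng, Ken, 4); (4, Ops, Raj, 4); (4, Ops, Xin, 4); (4, NULL, Raj, 4); (4, NULL, Xin, 4); (NULL, Sales, NULL, NULL); (NULL, NULL, Ivan, 7); (NULL, NULL, Raj, 7)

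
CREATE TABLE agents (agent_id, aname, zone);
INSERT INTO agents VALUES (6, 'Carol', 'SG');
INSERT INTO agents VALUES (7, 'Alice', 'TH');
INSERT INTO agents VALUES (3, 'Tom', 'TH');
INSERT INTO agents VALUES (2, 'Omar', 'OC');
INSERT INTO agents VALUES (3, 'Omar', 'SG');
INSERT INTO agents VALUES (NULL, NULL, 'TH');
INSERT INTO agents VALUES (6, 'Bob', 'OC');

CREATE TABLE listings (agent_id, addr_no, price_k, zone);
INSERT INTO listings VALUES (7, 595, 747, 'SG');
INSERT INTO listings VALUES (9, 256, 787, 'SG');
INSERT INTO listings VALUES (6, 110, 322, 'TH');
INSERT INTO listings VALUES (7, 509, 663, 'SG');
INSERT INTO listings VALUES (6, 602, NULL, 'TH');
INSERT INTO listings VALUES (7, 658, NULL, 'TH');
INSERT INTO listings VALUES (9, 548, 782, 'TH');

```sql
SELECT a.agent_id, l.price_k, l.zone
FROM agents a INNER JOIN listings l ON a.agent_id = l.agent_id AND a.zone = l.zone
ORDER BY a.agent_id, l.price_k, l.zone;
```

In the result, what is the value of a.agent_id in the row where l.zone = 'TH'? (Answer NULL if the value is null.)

INNER JOIN keeps only pairs where the ON condition holds.
Matching on a.agent_id = l.agent_id AND a.zone = l.zone. A NULL in a compared column never satisfies the condition.
- agent_id=6, zone=SG: no matching l row, dropped.
- agent_id=7, zone=TH: 1 matching l row(s), so 1 row(s) emitted.
- agent_id=3, zone=TH: no matching l row, dropped.
- agent_id=2, zone=OC: no matching l row, dropped.
- agent_id=3, zone=SG: no matching l row, dropped.
- agent_id=NULL, zone=TH: no matching l row, dropped.
- agent_id=6, zone=OC: no matching l row, dropped.

7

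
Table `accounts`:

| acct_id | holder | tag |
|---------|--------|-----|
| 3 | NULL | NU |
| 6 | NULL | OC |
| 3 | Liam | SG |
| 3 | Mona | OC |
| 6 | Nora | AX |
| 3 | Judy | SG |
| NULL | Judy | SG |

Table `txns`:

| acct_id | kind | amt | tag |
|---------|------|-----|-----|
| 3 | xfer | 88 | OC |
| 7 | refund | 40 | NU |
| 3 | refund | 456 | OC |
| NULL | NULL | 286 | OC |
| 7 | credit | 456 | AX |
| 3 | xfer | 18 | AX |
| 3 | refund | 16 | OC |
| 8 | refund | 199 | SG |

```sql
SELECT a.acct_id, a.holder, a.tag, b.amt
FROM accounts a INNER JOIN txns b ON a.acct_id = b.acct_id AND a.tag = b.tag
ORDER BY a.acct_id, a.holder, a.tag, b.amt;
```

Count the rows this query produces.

3

INNER JOIN keeps only pairs where the ON condition holds.
Matching on a.acct_id = b.acct_id AND a.tag = b.tag. A NULL in a compared column never satisfies the condition.
Matched pairs: 3.
Total: 3 rows.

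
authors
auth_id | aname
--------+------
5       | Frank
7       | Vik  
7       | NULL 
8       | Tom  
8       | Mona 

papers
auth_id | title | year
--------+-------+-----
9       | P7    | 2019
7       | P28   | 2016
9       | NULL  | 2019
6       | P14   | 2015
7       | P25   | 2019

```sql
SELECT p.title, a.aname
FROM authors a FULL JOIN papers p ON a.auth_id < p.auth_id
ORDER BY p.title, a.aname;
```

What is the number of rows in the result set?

13

FULL OUTER JOIN keeps every row from both sides; unmatched rows get NULL for the other side's columns.
Matching on a.auth_id < p.auth_id.
Matched pairs: 13; unmatched a rows kept: 0; unmatched p rows kept: 0.
Total: 13 rows.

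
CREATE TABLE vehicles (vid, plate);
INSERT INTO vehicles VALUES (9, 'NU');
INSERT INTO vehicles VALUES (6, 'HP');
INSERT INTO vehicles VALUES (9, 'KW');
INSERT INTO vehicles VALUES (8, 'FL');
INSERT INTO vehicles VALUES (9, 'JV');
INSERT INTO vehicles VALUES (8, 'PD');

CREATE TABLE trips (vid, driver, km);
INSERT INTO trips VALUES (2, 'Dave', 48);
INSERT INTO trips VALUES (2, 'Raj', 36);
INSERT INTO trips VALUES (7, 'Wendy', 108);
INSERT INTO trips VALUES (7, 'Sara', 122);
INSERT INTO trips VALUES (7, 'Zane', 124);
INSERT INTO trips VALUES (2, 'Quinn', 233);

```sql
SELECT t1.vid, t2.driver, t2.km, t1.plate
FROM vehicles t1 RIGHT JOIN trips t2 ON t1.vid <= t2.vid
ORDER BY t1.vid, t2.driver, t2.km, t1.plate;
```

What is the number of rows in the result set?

RIGHT JOIN keeps every row from `trips`; unmatched rows get NULL for `vehicles`'s columns.
Matching on t1.vid <= t2.vid.
Matched pairs: 3; unmatched t2 rows kept: 3.
Total: 3 matched + 3 padded = 6 rows.

6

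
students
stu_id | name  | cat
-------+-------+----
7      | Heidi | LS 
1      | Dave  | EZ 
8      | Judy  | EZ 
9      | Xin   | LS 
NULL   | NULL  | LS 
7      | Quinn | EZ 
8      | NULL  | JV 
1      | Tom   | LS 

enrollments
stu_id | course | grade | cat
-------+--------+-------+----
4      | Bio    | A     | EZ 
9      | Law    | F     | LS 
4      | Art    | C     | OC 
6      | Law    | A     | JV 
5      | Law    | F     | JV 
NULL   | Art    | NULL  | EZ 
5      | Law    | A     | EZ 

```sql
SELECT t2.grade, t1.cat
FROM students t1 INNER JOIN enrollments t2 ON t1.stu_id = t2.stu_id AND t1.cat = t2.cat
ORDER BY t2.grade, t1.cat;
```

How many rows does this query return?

1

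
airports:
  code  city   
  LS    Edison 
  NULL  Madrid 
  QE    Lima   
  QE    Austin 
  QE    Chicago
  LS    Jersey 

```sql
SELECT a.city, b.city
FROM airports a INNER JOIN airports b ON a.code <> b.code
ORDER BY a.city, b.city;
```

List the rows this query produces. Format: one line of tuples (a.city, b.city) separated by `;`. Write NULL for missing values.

INNER JOIN keeps only pairs where the ON condition holds.
Matching on a.code <> b.code. A NULL in a compared column never satisfies the condition.
- code=LS: 3 matching b row(s), so 3 row(s) emitted.
- code=NULL: no matching b row, dropped.
- code=QE: 2 matching b row(s), so 2 row(s) emitted.
- code=QE: 2 matching b row(s), so 2 row(s) emitted.
- code=QE: 2 matching b row(s), so 2 row(s) emitted.
- code=LS: 3 matching b row(s), so 3 row(s) emitted.

(Austin, Edison); (Austin, Jersey); (Chicago, Edison); (Chicago, Jersey); (Edison, Austin); (Edison, Chicago); (Edison, Lima); (Jersey, Austin); (Jersey, Chicago); (Jersey, Lima); (Lima, Edison); (Lima, Jersey)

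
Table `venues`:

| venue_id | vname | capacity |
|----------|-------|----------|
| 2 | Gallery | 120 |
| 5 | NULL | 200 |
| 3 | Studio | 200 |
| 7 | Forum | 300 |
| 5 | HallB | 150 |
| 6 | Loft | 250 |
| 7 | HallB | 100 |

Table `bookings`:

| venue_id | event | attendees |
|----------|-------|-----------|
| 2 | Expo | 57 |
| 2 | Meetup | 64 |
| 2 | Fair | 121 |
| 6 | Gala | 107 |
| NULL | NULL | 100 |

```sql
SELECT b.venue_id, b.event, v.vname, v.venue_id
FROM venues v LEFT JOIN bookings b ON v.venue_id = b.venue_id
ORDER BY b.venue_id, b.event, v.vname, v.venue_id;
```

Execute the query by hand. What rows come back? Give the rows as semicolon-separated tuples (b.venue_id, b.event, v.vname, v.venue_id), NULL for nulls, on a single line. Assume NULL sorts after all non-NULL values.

LEFT JOIN keeps every row from `venues`; unmatched rows get NULL for `bookings`'s columns.
Matching on v.venue_id = b.venue_id. A NULL in a compared column never satisfies the condition.
Matched pairs: 4; unmatched v rows kept: 5.

(2, Expo, Gallery, 2); (2, Fair, Gallery, 2); (2, Meetup, Gallery, 2); (6, Gala, Loft, 6); (NULL, NULL, Forum, 7); (NULL, NULL, HallB, 5); (NULL, NULL, HallB, 7); (NULL, NULL, Studio, 3); (NULL, NULL, NULL, 5)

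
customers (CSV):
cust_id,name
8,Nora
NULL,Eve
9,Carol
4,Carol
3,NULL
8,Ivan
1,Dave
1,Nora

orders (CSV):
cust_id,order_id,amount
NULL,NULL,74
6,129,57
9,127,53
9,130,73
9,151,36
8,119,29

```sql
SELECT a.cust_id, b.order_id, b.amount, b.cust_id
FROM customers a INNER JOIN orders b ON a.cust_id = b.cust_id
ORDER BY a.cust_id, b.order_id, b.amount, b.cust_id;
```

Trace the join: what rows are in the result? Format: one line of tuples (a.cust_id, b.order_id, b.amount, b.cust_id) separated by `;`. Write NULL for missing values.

(8, 119, 29, 8); (8, 119, 29, 8); (9, 127, 53, 9); (9, 130, 73, 9); (9, 151, 36, 9)

INNER JOIN keeps only pairs where the ON condition holds.
Matching on a.cust_id = b.cust_id. A NULL in a compared column never satisfies the condition.
- a row (cust_id=8): matches 1 b row(s) → 1 output row(s).
- a row (cust_id=NULL): no match → dropped.
- a row (cust_id=9): matches 3 b row(s) → 3 output row(s).
- a row (cust_id=4): no match → dropped.
- a row (cust_id=3): no match → dropped.
- a row (cust_id=8): matches 1 b row(s) → 1 output row(s).
- a row (cust_id=1): no match → dropped.
- a row (cust_id=1): no match → dropped.
After projecting and ordering:
a.cust_id | b.order_id | b.amount | b.cust_id
8 | 119 | 29 | 8
8 | 119 | 29 | 8
9 | 127 | 53 | 9
9 | 130 | 73 | 9
9 | 151 | 36 | 9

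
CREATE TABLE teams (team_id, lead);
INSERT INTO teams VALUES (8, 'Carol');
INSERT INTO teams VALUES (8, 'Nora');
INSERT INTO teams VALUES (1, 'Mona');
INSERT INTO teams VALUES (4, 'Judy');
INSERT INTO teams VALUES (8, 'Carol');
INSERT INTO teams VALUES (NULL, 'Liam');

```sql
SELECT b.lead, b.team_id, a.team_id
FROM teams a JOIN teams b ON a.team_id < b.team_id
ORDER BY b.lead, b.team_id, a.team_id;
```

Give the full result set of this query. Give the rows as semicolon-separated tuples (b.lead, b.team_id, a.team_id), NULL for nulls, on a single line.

INNER JOIN keeps only pairs where the ON condition holds.
Matching on a.team_id < b.team_id. A NULL in a compared column never satisfies the condition.
Matched pairs: 7.

(Carol, 8, 1); (Carol, 8, 1); (Carol, 8, 4); (Carol, 8, 4); (Judy, 4, 1); (Nora, 8, 1); (Nora, 8, 4)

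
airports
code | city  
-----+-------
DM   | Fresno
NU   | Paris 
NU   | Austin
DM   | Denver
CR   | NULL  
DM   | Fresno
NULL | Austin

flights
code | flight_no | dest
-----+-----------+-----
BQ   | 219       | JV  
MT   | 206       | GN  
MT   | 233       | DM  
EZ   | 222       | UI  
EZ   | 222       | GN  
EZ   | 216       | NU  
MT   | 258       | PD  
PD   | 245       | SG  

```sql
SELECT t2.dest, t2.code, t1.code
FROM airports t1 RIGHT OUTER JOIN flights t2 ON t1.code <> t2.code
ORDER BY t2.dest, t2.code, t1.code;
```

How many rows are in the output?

48

RIGHT JOIN keeps every row from `flights`; unmatched rows get NULL for `airports`'s columns.
Matching on t1.code <> t2.code. A NULL in a compared column never satisfies the condition.
- t1 (code=DM) pairs with 8 row(s) of t2.
- t1 (code=NU) pairs with 8 row(s) of t2.
- t1 (code=NU) pairs with 8 row(s) of t2.
- t1 (code=DM) pairs with 8 row(s) of t2.
- t1 (code=CR) pairs with 8 row(s) of t2.
- t1 (code=DM) pairs with 8 row(s) of t2.
- t1 (code=NULL) has no partner in t2.
- every t2 row matched at least one t1 row.
Total: 48 rows.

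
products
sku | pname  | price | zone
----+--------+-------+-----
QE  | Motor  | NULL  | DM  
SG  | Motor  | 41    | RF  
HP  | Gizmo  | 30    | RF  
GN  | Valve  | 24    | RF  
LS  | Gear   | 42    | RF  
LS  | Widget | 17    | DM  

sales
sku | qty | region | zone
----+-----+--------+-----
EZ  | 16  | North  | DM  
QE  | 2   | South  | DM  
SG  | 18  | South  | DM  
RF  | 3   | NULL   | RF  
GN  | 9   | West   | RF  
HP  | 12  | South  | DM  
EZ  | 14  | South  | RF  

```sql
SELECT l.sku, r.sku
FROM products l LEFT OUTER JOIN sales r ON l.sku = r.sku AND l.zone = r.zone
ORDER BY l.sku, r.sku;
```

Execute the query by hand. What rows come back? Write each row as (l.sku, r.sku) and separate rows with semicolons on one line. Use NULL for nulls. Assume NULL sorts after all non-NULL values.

(GN, GN); (HP, NULL); (LS, NULL); (LS, NULL); (QE, QE); (SG, NULL)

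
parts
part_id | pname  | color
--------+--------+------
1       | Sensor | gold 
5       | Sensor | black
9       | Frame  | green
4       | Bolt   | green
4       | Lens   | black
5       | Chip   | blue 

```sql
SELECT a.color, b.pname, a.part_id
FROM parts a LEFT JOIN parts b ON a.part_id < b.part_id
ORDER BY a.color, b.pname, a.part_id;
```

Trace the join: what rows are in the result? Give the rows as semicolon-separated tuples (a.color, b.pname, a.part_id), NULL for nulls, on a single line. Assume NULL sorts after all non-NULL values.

(black, Chip, 4); (black, Frame, 4); (black, Frame, 5); (black, Sensor, 4); (blue, Frame, 5); (gold, Bolt, 1); (gold, Chip, 1); (gold, Frame, 1); (gold, Lens, 1); (gold, Sensor, 1); (green, Chip, 4); (green, Frame, 4); (green, Sensor, 4); (green, NULL, 9)

LEFT JOIN keeps every row from `parts a`; unmatched rows get NULL for `parts b`'s columns.
Matching on a.part_id < b.part_id.
- part_id=1: 5 matching b row(s), so 5 row(s) emitted.
- part_id=5: 1 matching b row(s), so 1 row(s) emitted.
- part_id=9: no b row matches, row kept with b columns NULL.
- part_id=4: 3 matching b row(s), so 3 row(s) emitted.
- part_id=4: 3 matching b row(s), so 3 row(s) emitted.
- part_id=5: 1 matching b row(s), so 1 row(s) emitted.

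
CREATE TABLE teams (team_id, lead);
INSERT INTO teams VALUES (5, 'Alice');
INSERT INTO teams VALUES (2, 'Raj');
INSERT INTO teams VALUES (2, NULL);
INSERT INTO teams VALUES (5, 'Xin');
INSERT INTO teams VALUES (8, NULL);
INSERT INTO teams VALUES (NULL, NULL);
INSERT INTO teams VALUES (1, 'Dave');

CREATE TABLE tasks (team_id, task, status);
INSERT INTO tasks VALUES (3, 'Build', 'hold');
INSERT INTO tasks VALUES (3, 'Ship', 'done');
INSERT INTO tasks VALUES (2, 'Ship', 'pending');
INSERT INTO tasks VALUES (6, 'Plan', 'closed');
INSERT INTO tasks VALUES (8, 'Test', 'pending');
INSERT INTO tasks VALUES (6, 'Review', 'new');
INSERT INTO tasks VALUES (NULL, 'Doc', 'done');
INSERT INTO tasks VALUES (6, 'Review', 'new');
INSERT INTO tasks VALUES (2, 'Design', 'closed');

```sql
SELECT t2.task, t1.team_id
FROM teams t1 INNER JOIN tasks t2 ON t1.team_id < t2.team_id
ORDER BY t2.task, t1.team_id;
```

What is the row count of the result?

INNER JOIN keeps only pairs where the ON condition holds.
Matching on t1.team_id < t2.team_id. A NULL in a compared column never satisfies the condition.
- t1[0] team_id=5 → 4 match(es) in t2 → 4 row(s).
- t1[1] team_id=2 → 6 match(es) in t2 → 6 row(s).
- t1[2] team_id=2 → 6 match(es) in t2 → 6 row(s).
- t1[3] team_id=5 → 4 match(es) in t2 → 4 row(s).
- t1[4] team_id=8 → no match; dropped.
- t1[5] team_id=NULL → no match; dropped.
- t1[6] team_id=1 → 8 match(es) in t2 → 8 row(s).
Total: 28 rows.

28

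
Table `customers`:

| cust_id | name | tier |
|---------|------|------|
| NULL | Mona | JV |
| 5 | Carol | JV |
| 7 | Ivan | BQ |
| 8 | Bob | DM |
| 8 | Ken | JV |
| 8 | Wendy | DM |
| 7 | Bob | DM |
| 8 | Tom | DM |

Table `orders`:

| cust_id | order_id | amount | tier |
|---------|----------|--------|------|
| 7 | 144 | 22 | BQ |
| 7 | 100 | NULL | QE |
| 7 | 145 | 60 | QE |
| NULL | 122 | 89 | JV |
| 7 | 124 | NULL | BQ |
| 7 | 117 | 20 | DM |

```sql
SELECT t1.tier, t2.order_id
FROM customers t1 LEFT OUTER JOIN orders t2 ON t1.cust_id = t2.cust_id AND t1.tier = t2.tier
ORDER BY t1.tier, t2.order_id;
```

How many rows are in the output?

9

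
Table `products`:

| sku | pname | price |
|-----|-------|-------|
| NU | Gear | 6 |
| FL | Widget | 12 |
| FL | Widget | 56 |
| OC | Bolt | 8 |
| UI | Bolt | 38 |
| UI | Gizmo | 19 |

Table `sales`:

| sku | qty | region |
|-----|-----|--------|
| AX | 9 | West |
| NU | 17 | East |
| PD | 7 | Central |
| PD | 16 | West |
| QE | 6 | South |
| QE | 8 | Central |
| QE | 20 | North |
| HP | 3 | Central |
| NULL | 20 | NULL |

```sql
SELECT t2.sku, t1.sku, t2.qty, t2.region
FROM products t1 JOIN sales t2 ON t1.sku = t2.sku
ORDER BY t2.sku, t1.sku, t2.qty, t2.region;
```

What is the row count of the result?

INNER JOIN keeps only pairs where the ON condition holds.
Matching on t1.sku = t2.sku. A NULL in a compared column never satisfies the condition.
- t1 row (sku=NU): matches 1 t2 row(s) → 1 output row(s).
- t1 row (sku=FL): no match → dropped.
- t1 row (sku=FL): no match → dropped.
- t1 row (sku=OC): no match → dropped.
- t1 row (sku=UI): no match → dropped.
- t1 row (sku=UI): no match → dropped.
Total: 1 rows.

1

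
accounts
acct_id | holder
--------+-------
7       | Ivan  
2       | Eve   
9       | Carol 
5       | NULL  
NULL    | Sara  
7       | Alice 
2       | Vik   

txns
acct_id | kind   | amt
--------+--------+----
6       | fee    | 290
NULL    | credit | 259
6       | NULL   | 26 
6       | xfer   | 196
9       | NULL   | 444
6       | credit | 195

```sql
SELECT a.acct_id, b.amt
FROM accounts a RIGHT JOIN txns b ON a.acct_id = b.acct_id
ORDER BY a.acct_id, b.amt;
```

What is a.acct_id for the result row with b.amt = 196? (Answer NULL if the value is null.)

NULL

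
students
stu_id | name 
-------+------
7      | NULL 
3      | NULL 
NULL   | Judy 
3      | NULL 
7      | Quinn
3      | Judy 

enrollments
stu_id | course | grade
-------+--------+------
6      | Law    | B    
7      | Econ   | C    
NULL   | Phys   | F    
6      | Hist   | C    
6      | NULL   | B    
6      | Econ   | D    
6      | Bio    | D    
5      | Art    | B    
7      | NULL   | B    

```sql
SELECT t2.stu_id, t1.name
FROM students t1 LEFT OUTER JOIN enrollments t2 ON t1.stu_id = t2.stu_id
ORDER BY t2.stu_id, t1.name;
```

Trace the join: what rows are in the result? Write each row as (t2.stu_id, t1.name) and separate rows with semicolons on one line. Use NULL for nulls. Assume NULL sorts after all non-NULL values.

(7, Quinn); (7, Quinn); (7, NULL); (7, NULL); (NULL, Judy); (NULL, Judy); (NULL, NULL); (NULL, NULL)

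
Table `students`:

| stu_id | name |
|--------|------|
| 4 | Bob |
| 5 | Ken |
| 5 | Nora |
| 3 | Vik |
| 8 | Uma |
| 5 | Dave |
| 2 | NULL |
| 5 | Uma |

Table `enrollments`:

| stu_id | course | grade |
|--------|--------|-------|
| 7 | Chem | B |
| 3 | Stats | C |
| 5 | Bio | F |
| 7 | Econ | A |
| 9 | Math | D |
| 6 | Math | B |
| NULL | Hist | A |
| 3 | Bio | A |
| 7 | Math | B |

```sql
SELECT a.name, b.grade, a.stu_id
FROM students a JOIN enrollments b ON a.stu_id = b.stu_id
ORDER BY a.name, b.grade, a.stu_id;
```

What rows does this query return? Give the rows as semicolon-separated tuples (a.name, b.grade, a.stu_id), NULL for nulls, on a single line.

INNER JOIN keeps only pairs where the ON condition holds.
Matching on a.stu_id = b.stu_id. A NULL in a compared column never satisfies the condition.
Matched pairs: 6.

(Dave, F, 5); (Ken, F, 5); (Nora, F, 5); (Uma, F, 5); (Vik, A, 3); (Vik, C, 3)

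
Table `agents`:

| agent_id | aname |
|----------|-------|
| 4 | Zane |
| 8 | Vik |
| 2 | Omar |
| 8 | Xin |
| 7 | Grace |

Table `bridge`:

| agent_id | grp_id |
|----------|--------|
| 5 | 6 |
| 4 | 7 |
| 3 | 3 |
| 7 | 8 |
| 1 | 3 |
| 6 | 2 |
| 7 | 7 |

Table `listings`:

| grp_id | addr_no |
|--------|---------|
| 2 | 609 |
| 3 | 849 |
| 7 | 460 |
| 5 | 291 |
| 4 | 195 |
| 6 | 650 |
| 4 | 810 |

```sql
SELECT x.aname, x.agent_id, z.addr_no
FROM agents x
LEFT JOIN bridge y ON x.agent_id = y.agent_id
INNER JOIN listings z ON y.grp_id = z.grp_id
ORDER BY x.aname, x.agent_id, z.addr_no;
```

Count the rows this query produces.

Joins associate left-to-right: agents LEFT JOIN bridge on agent_id gives 6 intermediate row(s).
Then INNER JOIN `listings z` on grp_id: keep only rows whose y.grp_id appears in z.
Result: 2 row(s).

2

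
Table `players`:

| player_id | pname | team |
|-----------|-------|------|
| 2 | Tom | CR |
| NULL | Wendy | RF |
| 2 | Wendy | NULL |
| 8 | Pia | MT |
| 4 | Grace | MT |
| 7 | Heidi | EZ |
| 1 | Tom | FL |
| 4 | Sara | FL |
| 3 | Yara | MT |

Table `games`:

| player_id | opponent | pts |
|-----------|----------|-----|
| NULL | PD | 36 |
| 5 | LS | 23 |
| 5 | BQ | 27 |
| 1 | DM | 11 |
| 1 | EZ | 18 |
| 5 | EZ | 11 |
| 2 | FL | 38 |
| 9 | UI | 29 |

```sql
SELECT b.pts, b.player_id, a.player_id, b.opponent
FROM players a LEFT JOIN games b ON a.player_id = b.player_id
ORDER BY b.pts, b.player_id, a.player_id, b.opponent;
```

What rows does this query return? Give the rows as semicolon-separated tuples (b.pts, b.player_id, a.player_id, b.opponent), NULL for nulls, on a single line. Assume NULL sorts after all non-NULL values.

(11, 1, 1, DM); (18, 1, 1, EZ); (38, 2, 2, FL); (38, 2, 2, FL); (NULL, NULL, 3, NULL); (NULL, NULL, 4, NULL); (NULL, NULL, 4, NULL); (NULL, NULL, 7, NULL); (NULL, NULL, 8, NULL); (NULL, NULL, NULL, NULL)

LEFT JOIN keeps every row from `players`; unmatched rows get NULL for `games`'s columns.
Matching on a.player_id = b.player_id. A NULL in a compared column never satisfies the condition.
- a row (player_id=2): matches 1 b row(s) → 1 output row(s).
- a row (player_id=NULL): no match → kept, b columns NULL.
- a row (player_id=2): matches 1 b row(s) → 1 output row(s).
- a row (player_id=8): no match → kept, b columns NULL.
- a row (player_id=4): no match → kept, b columns NULL.
- a row (player_id=7): no match → kept, b columns NULL.
- a row (player_id=1): matches 2 b row(s) → 2 output row(s).
- a row (player_id=4): no match → kept, b columns NULL.
- a row (player_id=3): no match → kept, b columns NULL.
After projecting and ordering:
b.pts | b.player_id | a.player_id | b.opponent
11 | 1 | 1 | DM
18 | 1 | 1 | EZ
38 | 2 | 2 | FL
38 | 2 | 2 | FL
NULL | NULL | 3 | NULL
NULL | NULL | 4 | NULL
NULL | NULL | 4 | NULL
NULL | NULL | 7 | NULL
NULL | NULL | 8 | NULL
NULL | NULL | NULL | NULL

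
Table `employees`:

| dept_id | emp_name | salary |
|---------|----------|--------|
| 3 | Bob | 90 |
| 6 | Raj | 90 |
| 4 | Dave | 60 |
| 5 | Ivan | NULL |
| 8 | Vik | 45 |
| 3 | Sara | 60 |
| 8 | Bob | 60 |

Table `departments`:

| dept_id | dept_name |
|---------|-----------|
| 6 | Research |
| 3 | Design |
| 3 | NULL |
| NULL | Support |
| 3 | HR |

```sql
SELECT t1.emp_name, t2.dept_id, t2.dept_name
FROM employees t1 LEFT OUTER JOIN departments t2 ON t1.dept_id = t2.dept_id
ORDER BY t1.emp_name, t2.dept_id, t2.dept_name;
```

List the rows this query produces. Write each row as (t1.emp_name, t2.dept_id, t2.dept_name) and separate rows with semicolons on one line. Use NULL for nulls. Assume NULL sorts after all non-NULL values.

(Bob, 3, Design); (Bob, 3, HR); (Bob, 3, NULL); (Bob, NULL, NULL); (Dave, NULL, NULL); (Ivan, NULL, NULL); (Raj, 6, Research); (Sara, 3, Design); (Sara, 3, HR); (Sara, 3, NULL); (Vik, NULL, NULL)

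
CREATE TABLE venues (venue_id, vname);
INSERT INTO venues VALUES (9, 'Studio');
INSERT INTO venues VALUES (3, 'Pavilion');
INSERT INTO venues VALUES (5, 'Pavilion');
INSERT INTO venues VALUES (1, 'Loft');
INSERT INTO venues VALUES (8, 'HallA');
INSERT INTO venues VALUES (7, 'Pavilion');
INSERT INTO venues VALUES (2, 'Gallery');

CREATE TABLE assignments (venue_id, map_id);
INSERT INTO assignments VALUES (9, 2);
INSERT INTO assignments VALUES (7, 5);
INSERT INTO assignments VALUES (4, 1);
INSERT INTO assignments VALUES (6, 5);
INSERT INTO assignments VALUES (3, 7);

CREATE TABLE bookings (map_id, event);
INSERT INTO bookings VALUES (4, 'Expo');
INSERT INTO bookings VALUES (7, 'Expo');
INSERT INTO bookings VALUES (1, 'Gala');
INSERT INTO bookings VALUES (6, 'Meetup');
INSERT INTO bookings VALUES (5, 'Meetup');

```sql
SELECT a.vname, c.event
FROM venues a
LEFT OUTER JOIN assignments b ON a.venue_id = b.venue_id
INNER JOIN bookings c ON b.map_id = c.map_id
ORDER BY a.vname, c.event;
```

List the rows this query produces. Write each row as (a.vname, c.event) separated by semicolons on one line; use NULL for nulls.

(Pavilion, Expo); (Pavilion, Meetup)

Step 1 — a LEFT JOIN b on venue_id → 7 row(s).
Then INNER JOIN `bookings c` on map_id: keep only rows whose b.map_id appears in c.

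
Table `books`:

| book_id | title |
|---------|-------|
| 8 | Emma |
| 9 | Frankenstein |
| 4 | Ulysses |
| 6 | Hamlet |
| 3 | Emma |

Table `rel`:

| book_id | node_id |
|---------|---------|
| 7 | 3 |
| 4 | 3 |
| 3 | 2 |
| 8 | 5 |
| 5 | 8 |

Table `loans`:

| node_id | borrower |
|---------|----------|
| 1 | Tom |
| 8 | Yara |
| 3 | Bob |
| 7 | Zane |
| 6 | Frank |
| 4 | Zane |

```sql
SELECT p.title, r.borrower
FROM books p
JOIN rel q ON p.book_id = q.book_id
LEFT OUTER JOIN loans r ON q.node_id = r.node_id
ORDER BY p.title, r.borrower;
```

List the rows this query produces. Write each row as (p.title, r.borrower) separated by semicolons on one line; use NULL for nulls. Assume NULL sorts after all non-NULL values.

(Emma, NULL); (Emma, NULL); (Ulysses, Bob)

Step 1 — p INNER JOIN q on book_id → 3 row(s).
Then LEFT JOIN `loans r` on node_id: each of those 3 rows is kept; rows whose q.node_id has no match in r get NULL for r's columns.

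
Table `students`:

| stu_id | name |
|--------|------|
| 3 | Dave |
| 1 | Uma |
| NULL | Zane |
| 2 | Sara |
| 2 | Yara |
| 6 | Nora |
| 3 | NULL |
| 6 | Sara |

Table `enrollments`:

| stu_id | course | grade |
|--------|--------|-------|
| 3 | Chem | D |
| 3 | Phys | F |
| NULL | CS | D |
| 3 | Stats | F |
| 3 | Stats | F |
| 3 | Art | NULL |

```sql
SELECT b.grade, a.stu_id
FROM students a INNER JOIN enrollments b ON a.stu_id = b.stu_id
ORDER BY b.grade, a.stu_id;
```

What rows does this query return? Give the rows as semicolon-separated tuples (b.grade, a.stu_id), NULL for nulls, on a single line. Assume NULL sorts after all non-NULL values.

INNER JOIN keeps only pairs where the ON condition holds.
Matching on a.stu_id = b.stu_id. A NULL in a compared column never satisfies the condition.
Matched pairs: 10.

(D, 3); (D, 3); (F, 3); (F, 3); (F, 3); (F, 3); (F, 3); (F, 3); (NULL, 3); (NULL, 3)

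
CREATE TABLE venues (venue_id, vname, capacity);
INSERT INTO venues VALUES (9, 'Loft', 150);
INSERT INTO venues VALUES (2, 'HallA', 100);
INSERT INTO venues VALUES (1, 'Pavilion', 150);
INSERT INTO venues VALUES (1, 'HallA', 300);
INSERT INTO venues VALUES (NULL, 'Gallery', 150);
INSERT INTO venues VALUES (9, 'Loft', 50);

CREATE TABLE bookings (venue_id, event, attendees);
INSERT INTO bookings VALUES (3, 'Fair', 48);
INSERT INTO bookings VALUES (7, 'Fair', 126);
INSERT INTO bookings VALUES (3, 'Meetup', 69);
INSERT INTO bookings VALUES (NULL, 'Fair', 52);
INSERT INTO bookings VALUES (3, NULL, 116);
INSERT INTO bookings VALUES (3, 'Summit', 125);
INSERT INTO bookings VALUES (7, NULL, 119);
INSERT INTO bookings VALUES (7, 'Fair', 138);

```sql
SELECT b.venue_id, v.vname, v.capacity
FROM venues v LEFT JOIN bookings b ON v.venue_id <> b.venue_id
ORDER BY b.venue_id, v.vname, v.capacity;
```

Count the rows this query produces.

36

LEFT JOIN keeps every row from `venues`; unmatched rows get NULL for `bookings`'s columns.
Matching on v.venue_id <> b.venue_id. A NULL in a compared column never satisfies the condition.
Matched pairs: 35; unmatched v rows kept: 1.
Total: 35 matched + 1 padded = 36 rows.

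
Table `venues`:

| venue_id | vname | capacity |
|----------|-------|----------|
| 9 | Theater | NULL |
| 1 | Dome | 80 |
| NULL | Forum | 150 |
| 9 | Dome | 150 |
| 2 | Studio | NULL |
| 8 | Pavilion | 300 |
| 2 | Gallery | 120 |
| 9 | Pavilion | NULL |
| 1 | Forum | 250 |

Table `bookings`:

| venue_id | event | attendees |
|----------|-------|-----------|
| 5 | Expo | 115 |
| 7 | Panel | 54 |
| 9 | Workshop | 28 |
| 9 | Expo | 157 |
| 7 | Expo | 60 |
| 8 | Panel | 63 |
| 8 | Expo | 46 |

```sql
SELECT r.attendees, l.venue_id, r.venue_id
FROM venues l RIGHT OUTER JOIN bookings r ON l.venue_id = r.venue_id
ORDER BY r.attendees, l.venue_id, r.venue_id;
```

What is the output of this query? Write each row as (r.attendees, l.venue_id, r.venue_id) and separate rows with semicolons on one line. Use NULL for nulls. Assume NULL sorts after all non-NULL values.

(28, 9, 9); (28, 9, 9); (28, 9, 9); (46, 8, 8); (54, NULL, 7); (60, NULL, 7); (63, 8, 8); (115, NULL, 5); (157, 9, 9); (157, 9, 9); (157, 9, 9)

RIGHT JOIN keeps every row from `bookings`; unmatched rows get NULL for `venues`'s columns.
Matching on l.venue_id = r.venue_id. A NULL in a compared column never satisfies the condition.
- l (venue_id=9) pairs with 2 row(s) of r.
- l (venue_id=1) has no partner in r.
- l (venue_id=NULL) has no partner in r.
- l (venue_id=9) pairs with 2 row(s) of r.
- l (venue_id=2) has no partner in r.
- l (venue_id=8) pairs with 2 row(s) of r.
- l (venue_id=2) has no partner in r.
- l (venue_id=9) pairs with 2 row(s) of r.
- l (venue_id=1) has no partner in r.
- 3 row(s) from r found no l partner → padded with NULL.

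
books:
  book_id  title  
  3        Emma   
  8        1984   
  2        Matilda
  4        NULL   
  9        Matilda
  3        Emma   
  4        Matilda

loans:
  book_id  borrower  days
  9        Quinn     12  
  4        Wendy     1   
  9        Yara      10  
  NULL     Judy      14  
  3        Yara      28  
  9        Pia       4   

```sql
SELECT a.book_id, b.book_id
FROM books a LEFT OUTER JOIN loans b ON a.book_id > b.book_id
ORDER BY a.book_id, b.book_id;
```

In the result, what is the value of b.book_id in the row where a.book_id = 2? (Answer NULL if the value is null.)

NULL

LEFT JOIN keeps every row from `books`; unmatched rows get NULL for `loans`'s columns.
Matching on a.book_id > b.book_id. A NULL in a compared column never satisfies the condition.
- book_id=3: no b row matches, row kept with b columns NULL.
- book_id=8: 2 matching b row(s), so 2 row(s) emitted.
- book_id=2: no b row matches, row kept with b columns NULL.
- book_id=4: 1 matching b row(s), so 1 row(s) emitted.
- book_id=9: 2 matching b row(s), so 2 row(s) emitted.
- book_id=3: no b row matches, row kept with b columns NULL.
- book_id=4: 1 matching b row(s), so 1 row(s) emitted.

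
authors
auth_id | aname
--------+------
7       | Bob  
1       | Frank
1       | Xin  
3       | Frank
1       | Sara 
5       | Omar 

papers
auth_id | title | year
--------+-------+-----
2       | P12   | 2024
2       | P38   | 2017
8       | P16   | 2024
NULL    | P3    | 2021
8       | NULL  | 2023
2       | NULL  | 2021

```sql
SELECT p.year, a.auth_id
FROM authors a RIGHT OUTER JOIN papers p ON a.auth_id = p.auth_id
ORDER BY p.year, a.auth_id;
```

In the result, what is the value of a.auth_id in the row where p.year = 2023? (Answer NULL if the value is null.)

RIGHT JOIN keeps every row from `papers`; unmatched rows get NULL for `authors`'s columns.
Matching on a.auth_id = p.auth_id. A NULL in a compared column never satisfies the condition.
- a row (auth_id=7): no match.
- a row (auth_id=1): no match.
- a row (auth_id=1): no match.
- a row (auth_id=3): no match.
- a row (auth_id=1): no match.
- a row (auth_id=5): no match.
- plus 6 unmatched p row(s), each kept with NULL a columns.

NULL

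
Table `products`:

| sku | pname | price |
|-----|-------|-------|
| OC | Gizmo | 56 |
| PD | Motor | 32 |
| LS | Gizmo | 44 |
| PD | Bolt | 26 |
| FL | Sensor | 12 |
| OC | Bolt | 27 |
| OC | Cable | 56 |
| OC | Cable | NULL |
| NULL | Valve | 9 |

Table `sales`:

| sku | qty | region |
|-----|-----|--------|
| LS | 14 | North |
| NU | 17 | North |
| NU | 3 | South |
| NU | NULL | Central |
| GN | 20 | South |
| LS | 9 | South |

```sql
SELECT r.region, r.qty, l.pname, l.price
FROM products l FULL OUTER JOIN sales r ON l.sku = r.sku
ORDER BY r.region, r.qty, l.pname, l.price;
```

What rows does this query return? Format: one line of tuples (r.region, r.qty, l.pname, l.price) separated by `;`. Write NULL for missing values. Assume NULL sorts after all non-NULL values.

(Central, NULL, NULL, NULL); (North, 14, Gizmo, 44); (North, 17, NULL, NULL); (South, 3, NULL, NULL); (South, 9, Gizmo, 44); (South, 20, NULL, NULL); (NULL, NULL, Bolt, 26); (NULL, NULL, Bolt, 27); (NULL, NULL, Cable, 56); (NULL, NULL, Cable, NULL); (NULL, NULL, Gizmo, 56); (NULL, NULL, Motor, 32); (NULL, NULL, Sensor, 12); (NULL, NULL, Valve, 9)

FULL OUTER JOIN keeps every row from both sides; unmatched rows get NULL for the other side's columns.
Matching on l.sku = r.sku. A NULL in a compared column never satisfies the condition.
- sku=OC: no r row matches, row kept with r columns NULL.
- sku=PD: no r row matches, row kept with r columns NULL.
- sku=LS: 2 matching r row(s), so 2 row(s) emitted.
- sku=PD: no r row matches, row kept with r columns NULL.
- sku=FL: no r row matches, row kept with r columns NULL.
- sku=OC: no r row matches, row kept with r columns NULL.
- sku=OC: no r row matches, row kept with r columns NULL.
- sku=OC: no r row matches, row kept with r columns NULL.
- sku=NULL: no r row matches, row kept with r columns NULL.
- plus 4 unmatched r row(s), each kept with NULL l columns.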